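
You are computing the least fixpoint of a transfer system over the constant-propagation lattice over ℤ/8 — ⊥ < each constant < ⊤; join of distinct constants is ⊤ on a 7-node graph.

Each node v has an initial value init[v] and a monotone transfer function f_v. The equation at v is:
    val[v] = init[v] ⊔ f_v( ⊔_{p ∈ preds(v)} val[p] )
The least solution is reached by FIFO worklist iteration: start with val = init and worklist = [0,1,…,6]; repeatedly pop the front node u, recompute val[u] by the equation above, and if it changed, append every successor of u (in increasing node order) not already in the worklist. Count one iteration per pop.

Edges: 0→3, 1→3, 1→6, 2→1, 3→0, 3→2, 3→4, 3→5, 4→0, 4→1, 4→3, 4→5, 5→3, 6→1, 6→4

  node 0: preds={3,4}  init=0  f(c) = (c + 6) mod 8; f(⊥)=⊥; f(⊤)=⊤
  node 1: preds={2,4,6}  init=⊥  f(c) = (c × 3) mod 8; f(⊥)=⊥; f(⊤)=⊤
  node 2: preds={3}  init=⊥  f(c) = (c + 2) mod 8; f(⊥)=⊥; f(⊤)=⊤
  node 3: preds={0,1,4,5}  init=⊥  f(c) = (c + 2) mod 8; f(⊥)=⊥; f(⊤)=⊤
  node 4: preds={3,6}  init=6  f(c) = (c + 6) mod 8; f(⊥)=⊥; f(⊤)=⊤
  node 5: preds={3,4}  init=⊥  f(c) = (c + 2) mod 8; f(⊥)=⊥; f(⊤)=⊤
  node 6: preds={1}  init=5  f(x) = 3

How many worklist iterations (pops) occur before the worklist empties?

12

Trace (12 dequeues):
  [1] u=0 | in 6 | out ⊤ | prev 0 | push {}
  [2] u=1 | in ⊤ | out ⊤ | prev ⊥ | push {}
  [3] u=2 | in ⊥ | out ⊥ | ==
  [4] u=3 | in ⊤ | out ⊤ | prev ⊥ | push {0,2}
  [5] u=4 | in ⊤ | out ⊤ | prev 6 | push {1,3}
  [6] u=5 | in ⊤ | out ⊤ | prev ⊥ | push {}
  [7] u=6 | in ⊤ | out ⊤ | prev 5 | push {4}
  [8] u=0 | in ⊤ | out ⊤ | ==
  [9] u=2 | in ⊤ | out ⊤ | prev ⊥ | push {}
  [10] u=1 | in ⊤ | out ⊤ | ==
  [11] u=3 | in ⊤ | out ⊤ | ==
  [12] u=4 | in ⊤ | out ⊤ | ==

Converged values:
  [0] ⊤
  [1] ⊤
  [2] ⊤
  [3] ⊤
  [4] ⊤
  [5] ⊤
  [6] ⊤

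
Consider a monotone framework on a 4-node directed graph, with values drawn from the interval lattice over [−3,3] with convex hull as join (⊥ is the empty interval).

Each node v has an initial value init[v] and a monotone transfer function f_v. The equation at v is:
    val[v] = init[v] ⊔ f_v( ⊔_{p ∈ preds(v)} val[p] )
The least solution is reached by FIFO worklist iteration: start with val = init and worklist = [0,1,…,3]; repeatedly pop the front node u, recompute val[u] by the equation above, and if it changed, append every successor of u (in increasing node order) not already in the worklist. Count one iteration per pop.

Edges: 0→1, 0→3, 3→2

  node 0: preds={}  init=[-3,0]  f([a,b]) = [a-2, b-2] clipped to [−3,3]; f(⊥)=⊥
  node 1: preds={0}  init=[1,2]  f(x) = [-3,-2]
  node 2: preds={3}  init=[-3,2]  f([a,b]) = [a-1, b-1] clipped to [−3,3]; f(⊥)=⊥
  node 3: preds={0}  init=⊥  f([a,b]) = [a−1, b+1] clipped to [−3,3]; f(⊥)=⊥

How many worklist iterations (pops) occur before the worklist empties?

5

Iteration log — 5 steps:
  step 1. node 0  ⊔preds=⊥  new=[-3,0]  stable
  step 2. node 1  ⊔preds=[-3,0]  new=[-3,2]  old=[1,2]  +wl: 
  step 3. node 2  ⊔preds=⊥  new=[-3,2]  stable
  step 4. node 3  ⊔preds=[-3,0]  new=[-3,1]  old=⊥  +wl: 2
  step 5. node 2  ⊔preds=[-3,1]  new=[-3,2]  stable

Least fixpoint reached:
  node 0: [-3,0]
  node 1: [-3,2]
  node 2: [-3,2]
  node 3: [-3,1]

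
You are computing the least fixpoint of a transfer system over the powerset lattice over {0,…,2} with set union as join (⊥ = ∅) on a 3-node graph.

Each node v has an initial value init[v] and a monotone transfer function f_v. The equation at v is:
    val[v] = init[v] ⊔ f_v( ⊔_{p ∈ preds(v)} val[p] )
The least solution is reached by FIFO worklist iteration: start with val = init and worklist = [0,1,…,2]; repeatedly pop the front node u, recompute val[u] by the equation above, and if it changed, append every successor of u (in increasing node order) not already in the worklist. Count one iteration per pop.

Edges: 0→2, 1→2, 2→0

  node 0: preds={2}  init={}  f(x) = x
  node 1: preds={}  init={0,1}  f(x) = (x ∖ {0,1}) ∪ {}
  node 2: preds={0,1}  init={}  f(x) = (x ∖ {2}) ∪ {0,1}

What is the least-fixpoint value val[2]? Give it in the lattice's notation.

Trace (5 dequeues):
  [1] u=0 | in {} | out {} | ==
  [2] u=1 | in {} | out {0,1} | ==
  [3] u=2 | in {0,1} | out {0,1} | prev {} | push {0}
  [4] u=0 | in {0,1} | out {0,1} | prev {} | push {2}
  [5] u=2 | in {0,1} | out {0,1} | ==

Converged values:
  [0] {0,1}
  [1] {0,1}
  [2] {0,1}

{0,1}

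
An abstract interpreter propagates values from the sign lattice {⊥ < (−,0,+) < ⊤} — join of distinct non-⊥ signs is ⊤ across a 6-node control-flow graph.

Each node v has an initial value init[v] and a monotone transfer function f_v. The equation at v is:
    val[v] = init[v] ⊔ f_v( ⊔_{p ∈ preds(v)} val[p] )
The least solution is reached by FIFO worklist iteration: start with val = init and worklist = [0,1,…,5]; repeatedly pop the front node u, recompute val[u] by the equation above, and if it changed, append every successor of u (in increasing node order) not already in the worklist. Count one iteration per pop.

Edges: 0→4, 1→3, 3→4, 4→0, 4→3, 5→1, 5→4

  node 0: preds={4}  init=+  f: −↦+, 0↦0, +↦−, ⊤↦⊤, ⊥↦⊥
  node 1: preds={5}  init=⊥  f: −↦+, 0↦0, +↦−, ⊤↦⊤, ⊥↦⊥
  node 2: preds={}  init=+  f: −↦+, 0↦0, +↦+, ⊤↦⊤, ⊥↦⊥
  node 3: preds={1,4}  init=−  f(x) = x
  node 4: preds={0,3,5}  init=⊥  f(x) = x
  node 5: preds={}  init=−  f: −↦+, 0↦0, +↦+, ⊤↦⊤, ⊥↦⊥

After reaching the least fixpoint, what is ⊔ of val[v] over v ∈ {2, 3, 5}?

Worklist (9 pops):
  #1 pop 0: in=⊥ → + (no change)
  #2 pop 1: in=− → + (was ⊥); enqueue []
  #3 pop 2: in=⊥ → + (no change)
  #4 pop 3: in=+ → ⊤ (was −); enqueue []
  #5 pop 4: in=⊤ → ⊤ (was ⊥); enqueue [0,3]
  #6 pop 5: in=⊥ → − (no change)
  #7 pop 0: in=⊤ → ⊤ (was +); enqueue [4]
  #8 pop 3: in=⊤ → ⊤ (no change)
  #9 pop 4: in=⊤ → ⊤ (no change)

Fixpoint:
  val[0] = ⊤
  val[1] = +
  val[2] = +
  val[3] = ⊤
  val[4] = ⊤
  val[5] = −

⊤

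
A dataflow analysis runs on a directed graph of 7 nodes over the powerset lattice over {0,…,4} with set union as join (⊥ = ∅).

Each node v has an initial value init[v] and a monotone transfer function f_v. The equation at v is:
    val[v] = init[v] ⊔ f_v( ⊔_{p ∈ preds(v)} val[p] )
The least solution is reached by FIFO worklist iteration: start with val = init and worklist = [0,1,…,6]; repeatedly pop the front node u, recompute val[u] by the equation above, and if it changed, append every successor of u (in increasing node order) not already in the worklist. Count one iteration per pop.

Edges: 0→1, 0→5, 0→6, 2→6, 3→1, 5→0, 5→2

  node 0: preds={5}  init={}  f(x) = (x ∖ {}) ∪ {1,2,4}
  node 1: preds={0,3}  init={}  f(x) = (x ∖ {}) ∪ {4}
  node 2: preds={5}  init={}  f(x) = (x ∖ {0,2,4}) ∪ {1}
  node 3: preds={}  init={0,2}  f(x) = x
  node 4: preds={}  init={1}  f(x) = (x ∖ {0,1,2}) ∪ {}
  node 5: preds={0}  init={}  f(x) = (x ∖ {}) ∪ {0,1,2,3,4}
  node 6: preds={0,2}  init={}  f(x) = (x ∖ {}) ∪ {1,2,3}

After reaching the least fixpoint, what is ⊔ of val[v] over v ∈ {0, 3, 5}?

{0,1,2,3,4}

Worklist (12 pops):
  #1 pop 0: in={} → {1,2,4} (was {}); enqueue []
  #2 pop 1: in={0,1,2,4} → {0,1,2,4} (was {}); enqueue []
  #3 pop 2: in={} → {1} (was {}); enqueue []
  #4 pop 3: in={} → {0,2} (no change)
  #5 pop 4: in={} → {1} (no change)
  #6 pop 5: in={1,2,4} → {0,1,2,3,4} (was {}); enqueue [0,2]
  #7 pop 6: in={1,2,4} → {1,2,3,4} (was {}); enqueue []
  #8 pop 0: in={0,1,2,3,4} → {0,1,2,3,4} (was {1,2,4}); enqueue [1,5,6]
  #9 pop 2: in={0,1,2,3,4} → {1,3} (was {1}); enqueue []
  #10 pop 1: in={0,1,2,3,4} → {0,1,2,3,4} (was {0,1,2,4}); enqueue []
  #11 pop 5: in={0,1,2,3,4} → {0,1,2,3,4} (no change)
  #12 pop 6: in={0,1,2,3,4} → {0,1,2,3,4} (was {1,2,3,4}); enqueue []

Fixpoint:
  val[0] = {0,1,2,3,4}
  val[1] = {0,1,2,3,4}
  val[2] = {1,3}
  val[3] = {0,2}
  val[4] = {1}
  val[5] = {0,1,2,3,4}
  val[6] = {0,1,2,3,4}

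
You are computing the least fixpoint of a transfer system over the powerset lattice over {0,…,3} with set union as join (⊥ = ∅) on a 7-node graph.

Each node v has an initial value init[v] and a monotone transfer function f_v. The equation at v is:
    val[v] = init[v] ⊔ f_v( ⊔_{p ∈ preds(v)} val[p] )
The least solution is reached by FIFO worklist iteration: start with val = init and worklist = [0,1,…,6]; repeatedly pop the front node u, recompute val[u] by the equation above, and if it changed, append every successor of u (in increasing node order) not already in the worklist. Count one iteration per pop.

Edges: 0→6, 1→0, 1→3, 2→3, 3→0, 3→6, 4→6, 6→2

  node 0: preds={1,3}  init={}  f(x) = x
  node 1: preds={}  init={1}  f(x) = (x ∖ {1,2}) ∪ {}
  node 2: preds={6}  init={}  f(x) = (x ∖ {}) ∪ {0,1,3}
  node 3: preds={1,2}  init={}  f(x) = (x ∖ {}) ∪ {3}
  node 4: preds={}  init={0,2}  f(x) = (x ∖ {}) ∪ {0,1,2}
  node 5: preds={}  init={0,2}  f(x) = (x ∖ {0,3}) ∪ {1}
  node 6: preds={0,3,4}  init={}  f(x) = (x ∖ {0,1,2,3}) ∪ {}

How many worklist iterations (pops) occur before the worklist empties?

9

Trace (9 dequeues):
  [1] u=0 | in {1} | out {1} | prev {} | push {}
  [2] u=1 | in {} | out {1} | ==
  [3] u=2 | in {} | out {0,1,3} | prev {} | push {}
  [4] u=3 | in {0,1,3} | out {0,1,3} | prev {} | push {0}
  [5] u=4 | in {} | out {0,1,2} | prev {0,2} | push {}
  [6] u=5 | in {} | out {0,1,2} | prev {0,2} | push {}
  [7] u=6 | in {0,1,2,3} | out {} | ==
  [8] u=0 | in {0,1,3} | out {0,1,3} | prev {1} | push {6}
  [9] u=6 | in {0,1,2,3} | out {} | ==

Converged values:
  [0] {0,1,3}
  [1] {1}
  [2] {0,1,3}
  [3] {0,1,3}
  [4] {0,1,2}
  [5] {0,1,2}
  [6] {}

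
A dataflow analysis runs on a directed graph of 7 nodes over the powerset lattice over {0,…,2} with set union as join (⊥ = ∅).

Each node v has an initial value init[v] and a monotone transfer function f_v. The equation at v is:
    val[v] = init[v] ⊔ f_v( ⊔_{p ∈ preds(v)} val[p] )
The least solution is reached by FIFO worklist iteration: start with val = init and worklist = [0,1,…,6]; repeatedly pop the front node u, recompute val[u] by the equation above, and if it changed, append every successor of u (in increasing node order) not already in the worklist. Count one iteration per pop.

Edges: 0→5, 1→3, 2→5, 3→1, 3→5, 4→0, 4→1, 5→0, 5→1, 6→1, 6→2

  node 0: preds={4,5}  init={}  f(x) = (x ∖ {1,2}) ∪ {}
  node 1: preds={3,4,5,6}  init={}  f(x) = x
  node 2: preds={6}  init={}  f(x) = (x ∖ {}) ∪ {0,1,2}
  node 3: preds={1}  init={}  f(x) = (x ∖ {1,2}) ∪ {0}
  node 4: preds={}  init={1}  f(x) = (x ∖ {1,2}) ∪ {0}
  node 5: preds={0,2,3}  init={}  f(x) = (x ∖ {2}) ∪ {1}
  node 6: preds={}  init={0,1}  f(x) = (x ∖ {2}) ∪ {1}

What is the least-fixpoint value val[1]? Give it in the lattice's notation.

{0,1}

Trace (10 dequeues):
  [1] u=0 | in {1} | out {} | ==
  [2] u=1 | in {0,1} | out {0,1} | prev {} | push {}
  [3] u=2 | in {0,1} | out {0,1,2} | prev {} | push {}
  [4] u=3 | in {0,1} | out {0} | prev {} | push {1}
  [5] u=4 | in {} | out {0,1} | prev {1} | push {0}
  [6] u=5 | in {0,1,2} | out {0,1} | prev {} | push {}
  [7] u=6 | in {} | out {0,1} | ==
  [8] u=1 | in {0,1} | out {0,1} | ==
  [9] u=0 | in {0,1} | out {0} | prev {} | push {5}
  [10] u=5 | in {0,1,2} | out {0,1} | ==

Converged values:
  [0] {0}
  [1] {0,1}
  [2] {0,1,2}
  [3] {0}
  [4] {0,1}
  [5] {0,1}
  [6] {0,1}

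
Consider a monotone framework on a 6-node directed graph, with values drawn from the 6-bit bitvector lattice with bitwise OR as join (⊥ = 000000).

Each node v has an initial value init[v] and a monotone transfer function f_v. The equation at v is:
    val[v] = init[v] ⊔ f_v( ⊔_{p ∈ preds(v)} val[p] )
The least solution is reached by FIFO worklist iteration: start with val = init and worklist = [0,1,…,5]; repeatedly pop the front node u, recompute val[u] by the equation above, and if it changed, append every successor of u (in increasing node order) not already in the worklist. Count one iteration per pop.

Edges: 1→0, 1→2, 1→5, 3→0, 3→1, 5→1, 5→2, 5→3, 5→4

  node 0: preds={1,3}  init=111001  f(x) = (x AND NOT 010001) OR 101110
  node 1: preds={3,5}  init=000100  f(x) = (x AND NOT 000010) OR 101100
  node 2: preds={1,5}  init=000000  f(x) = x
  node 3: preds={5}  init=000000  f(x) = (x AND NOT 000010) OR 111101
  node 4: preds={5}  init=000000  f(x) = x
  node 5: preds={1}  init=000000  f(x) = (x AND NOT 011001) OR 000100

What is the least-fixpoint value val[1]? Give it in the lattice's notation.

111101

Worklist (13 pops):
  #1 pop 0: in=000100 → 111111 (was 111001); enqueue []
  #2 pop 1: in=000000 → 101100 (was 000100); enqueue [0]
  #3 pop 2: in=101100 → 101100 (was 000000); enqueue []
  #4 pop 3: in=000000 → 111101 (was 000000); enqueue [1]
  #5 pop 4: in=000000 → 000000 (no change)
  #6 pop 5: in=101100 → 100100 (was 000000); enqueue [2,3,4]
  #7 pop 0: in=111101 → 111111 (no change)
  #8 pop 1: in=111101 → 111101 (was 101100); enqueue [0,5]
  #9 pop 2: in=111101 → 111101 (was 101100); enqueue []
  #10 pop 3: in=100100 → 111101 (no change)
  #11 pop 4: in=100100 → 100100 (was 000000); enqueue []
  #12 pop 0: in=111101 → 111111 (no change)
  #13 pop 5: in=111101 → 100100 (no change)

Fixpoint:
  val[0] = 111111
  val[1] = 111101
  val[2] = 111101
  val[3] = 111101
  val[4] = 100100
  val[5] = 100100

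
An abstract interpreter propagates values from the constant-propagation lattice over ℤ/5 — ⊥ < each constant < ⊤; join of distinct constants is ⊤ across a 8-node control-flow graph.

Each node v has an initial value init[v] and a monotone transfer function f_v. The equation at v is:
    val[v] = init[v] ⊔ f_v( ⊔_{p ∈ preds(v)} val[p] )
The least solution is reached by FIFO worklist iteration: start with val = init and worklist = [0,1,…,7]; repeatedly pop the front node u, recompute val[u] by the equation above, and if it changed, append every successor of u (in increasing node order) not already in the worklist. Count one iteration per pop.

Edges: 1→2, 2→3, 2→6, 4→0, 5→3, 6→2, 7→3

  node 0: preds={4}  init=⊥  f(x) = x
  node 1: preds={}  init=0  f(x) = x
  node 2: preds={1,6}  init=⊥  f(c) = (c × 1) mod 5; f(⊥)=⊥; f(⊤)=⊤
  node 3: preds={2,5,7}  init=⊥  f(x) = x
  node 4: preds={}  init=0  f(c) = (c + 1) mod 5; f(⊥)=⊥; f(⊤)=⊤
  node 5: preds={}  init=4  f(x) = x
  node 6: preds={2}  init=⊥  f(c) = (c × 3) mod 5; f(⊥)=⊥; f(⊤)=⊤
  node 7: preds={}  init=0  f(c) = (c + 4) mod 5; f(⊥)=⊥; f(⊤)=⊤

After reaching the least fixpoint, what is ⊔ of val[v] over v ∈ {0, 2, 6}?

Iteration log — 9 steps:
  step 1. node 0  ⊔preds=0  new=0  old=⊥  +wl: 
  step 2. node 1  ⊔preds=⊥  new=0  stable
  step 3. node 2  ⊔preds=0  new=0  old=⊥  +wl: 
  step 4. node 3  ⊔preds=⊤  new=⊤  old=⊥  +wl: 
  step 5. node 4  ⊔preds=⊥  new=0  stable
  step 6. node 5  ⊔preds=⊥  new=4  stable
  step 7. node 6  ⊔preds=0  new=0  old=⊥  +wl: 2
  step 8. node 7  ⊔preds=⊥  new=0  stable
  step 9. node 2  ⊔preds=0  new=0  stable

Least fixpoint reached:
  node 0: 0
  node 1: 0
  node 2: 0
  node 3: ⊤
  node 4: 0
  node 5: 4
  node 6: 0
  node 7: 0

0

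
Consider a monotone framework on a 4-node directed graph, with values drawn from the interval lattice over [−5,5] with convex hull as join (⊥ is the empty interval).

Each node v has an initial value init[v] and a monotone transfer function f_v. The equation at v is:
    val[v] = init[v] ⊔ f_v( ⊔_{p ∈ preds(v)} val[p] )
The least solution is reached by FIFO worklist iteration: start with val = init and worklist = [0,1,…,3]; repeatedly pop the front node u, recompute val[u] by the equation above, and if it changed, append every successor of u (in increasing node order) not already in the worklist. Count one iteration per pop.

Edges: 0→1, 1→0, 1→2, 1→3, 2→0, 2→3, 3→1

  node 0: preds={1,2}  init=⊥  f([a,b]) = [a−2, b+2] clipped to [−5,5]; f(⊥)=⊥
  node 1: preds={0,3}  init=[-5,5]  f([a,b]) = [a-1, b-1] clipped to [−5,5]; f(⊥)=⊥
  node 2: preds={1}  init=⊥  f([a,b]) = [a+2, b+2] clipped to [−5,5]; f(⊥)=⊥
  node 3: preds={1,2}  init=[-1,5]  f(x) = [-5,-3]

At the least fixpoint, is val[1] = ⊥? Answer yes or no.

no

Iteration log — 6 steps:
  step 1. node 0  ⊔preds=[-5,5]  new=[-5,5]  old=⊥  +wl: 
  step 2. node 1  ⊔preds=[-5,5]  new=[-5,5]  stable
  step 3. node 2  ⊔preds=[-5,5]  new=[-3,5]  old=⊥  +wl: 0
  step 4. node 3  ⊔preds=[-5,5]  new=[-5,5]  old=[-1,5]  +wl: 1
  step 5. node 0  ⊔preds=[-5,5]  new=[-5,5]  stable
  step 6. node 1  ⊔preds=[-5,5]  new=[-5,5]  stable

Least fixpoint reached:
  node 0: [-5,5]
  node 1: [-5,5]
  node 2: [-3,5]
  node 3: [-5,5]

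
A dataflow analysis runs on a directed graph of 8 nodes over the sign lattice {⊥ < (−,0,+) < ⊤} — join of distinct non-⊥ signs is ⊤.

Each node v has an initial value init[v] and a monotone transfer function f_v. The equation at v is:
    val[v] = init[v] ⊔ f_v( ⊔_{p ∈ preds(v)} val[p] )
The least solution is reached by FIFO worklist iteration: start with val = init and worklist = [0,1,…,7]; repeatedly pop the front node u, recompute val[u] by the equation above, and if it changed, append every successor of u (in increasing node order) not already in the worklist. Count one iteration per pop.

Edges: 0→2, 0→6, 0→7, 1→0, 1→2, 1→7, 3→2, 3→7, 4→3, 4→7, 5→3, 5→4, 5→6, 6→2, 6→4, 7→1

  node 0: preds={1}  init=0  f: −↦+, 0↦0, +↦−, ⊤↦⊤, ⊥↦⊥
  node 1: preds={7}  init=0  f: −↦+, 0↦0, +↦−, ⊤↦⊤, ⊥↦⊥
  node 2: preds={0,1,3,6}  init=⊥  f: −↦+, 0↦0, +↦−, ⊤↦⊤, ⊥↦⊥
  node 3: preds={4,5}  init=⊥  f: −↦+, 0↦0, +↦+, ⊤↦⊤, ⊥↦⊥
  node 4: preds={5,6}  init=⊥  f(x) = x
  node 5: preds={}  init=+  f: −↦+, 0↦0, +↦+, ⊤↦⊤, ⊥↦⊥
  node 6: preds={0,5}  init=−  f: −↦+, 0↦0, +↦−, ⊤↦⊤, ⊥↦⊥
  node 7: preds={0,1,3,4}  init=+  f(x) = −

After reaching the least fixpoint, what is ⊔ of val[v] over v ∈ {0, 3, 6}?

Iteration log — 16 steps:
  step 1. node 0  ⊔preds=0  new=0  stable
  step 2. node 1  ⊔preds=+  new=⊤  old=0  +wl: 0
  step 3. node 2  ⊔preds=⊤  new=⊤  old=⊥  +wl: 
  step 4. node 3  ⊔preds=+  new=+  old=⊥  +wl: 2
  step 5. node 4  ⊔preds=⊤  new=⊤  old=⊥  +wl: 3
  step 6. node 5  ⊔preds=⊥  new=+  stable
  step 7. node 6  ⊔preds=⊤  new=⊤  old=−  +wl: 4
  step 8. node 7  ⊔preds=⊤  new=⊤  old=+  +wl: 1
  step 9. node 0  ⊔preds=⊤  new=⊤  old=0  +wl: 6,7
  step 10. node 2  ⊔preds=⊤  new=⊤  stable
  step 11. node 3  ⊔preds=⊤  new=⊤  old=+  +wl: 2
  step 12. node 4  ⊔preds=⊤  new=⊤  stable
  step 13. node 1  ⊔preds=⊤  new=⊤  stable
  step 14. node 6  ⊔preds=⊤  new=⊤  stable
  step 15. node 7  ⊔preds=⊤  new=⊤  stable
  step 16. node 2  ⊔preds=⊤  new=⊤  stable

Least fixpoint reached:
  node 0: ⊤
  node 1: ⊤
  node 2: ⊤
  node 3: ⊤
  node 4: ⊤
  node 5: +
  node 6: ⊤
  node 7: ⊤

⊤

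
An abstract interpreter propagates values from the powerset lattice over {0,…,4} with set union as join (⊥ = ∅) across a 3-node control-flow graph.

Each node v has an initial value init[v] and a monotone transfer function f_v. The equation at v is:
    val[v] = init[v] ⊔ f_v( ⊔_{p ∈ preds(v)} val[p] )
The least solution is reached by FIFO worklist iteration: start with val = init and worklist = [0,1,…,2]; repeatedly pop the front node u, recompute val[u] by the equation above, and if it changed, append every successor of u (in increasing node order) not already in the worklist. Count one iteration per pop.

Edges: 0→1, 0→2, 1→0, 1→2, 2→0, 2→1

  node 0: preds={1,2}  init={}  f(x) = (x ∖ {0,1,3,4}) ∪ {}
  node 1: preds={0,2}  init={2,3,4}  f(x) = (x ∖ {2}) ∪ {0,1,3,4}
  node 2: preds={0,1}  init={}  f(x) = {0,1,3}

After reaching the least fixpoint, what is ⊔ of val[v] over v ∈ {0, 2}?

Trace (5 dequeues):
  [1] u=0 | in {2,3,4} | out {2} | prev {} | push {}
  [2] u=1 | in {2} | out {0,1,2,3,4} | prev {2,3,4} | push {0}
  [3] u=2 | in {0,1,2,3,4} | out {0,1,3} | prev {} | push {1}
  [4] u=0 | in {0,1,2,3,4} | out {2} | ==
  [5] u=1 | in {0,1,2,3} | out {0,1,2,3,4} | ==

Converged values:
  [0] {2}
  [1] {0,1,2,3,4}
  [2] {0,1,3}

{0,1,2,3}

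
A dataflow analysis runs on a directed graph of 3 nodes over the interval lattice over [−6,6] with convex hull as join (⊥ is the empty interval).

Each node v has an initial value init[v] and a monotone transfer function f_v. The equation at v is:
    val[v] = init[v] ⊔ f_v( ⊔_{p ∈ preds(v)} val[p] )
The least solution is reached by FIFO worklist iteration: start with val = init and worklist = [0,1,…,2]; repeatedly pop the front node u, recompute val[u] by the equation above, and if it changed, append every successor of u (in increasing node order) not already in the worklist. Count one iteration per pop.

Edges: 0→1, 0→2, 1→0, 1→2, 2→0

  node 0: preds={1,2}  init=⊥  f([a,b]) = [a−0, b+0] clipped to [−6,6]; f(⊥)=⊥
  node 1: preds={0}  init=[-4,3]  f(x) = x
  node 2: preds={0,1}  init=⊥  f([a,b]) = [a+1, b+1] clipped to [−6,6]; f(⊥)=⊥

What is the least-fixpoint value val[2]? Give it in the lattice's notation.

Worklist (13 pops):
  #1 pop 0: in=[-4,3] → [-4,3] (was ⊥); enqueue []
  #2 pop 1: in=[-4,3] → [-4,3] (no change)
  #3 pop 2: in=[-4,3] → [-3,4] (was ⊥); enqueue [0]
  #4 pop 0: in=[-4,4] → [-4,4] (was [-4,3]); enqueue [1,2]
  #5 pop 1: in=[-4,4] → [-4,4] (was [-4,3]); enqueue [0]
  #6 pop 2: in=[-4,4] → [-3,5] (was [-3,4]); enqueue []
  #7 pop 0: in=[-4,5] → [-4,5] (was [-4,4]); enqueue [1,2]
  #8 pop 1: in=[-4,5] → [-4,5] (was [-4,4]); enqueue [0]
  #9 pop 2: in=[-4,5] → [-3,6] (was [-3,5]); enqueue []
  #10 pop 0: in=[-4,6] → [-4,6] (was [-4,5]); enqueue [1,2]
  #11 pop 1: in=[-4,6] → [-4,6] (was [-4,5]); enqueue [0]
  #12 pop 2: in=[-4,6] → [-3,6] (no change)
  #13 pop 0: in=[-4,6] → [-4,6] (no change)

Fixpoint:
  val[0] = [-4,6]
  val[1] = [-4,6]
  val[2] = [-3,6]

[-3,6]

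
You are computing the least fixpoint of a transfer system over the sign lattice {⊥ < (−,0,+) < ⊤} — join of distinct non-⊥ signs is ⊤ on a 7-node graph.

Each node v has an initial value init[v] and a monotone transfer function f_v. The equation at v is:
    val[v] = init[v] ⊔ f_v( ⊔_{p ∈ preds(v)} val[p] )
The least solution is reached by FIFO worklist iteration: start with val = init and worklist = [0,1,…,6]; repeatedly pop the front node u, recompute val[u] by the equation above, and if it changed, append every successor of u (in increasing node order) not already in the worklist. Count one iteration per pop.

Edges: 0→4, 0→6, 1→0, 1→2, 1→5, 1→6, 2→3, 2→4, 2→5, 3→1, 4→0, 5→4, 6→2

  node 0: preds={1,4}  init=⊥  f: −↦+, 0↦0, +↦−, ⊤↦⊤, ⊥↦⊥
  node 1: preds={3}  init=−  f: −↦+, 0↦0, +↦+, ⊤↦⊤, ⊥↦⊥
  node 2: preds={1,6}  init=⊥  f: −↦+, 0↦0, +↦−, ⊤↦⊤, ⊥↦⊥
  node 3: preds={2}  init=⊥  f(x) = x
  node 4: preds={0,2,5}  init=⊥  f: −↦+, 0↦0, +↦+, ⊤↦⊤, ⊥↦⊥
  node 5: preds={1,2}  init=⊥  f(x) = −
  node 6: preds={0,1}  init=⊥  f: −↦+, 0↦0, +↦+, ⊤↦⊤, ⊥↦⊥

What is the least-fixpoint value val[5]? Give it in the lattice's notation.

Iteration log — 17 steps:
  step 1. node 0  ⊔preds=−  new=+  old=⊥  +wl: 
  step 2. node 1  ⊔preds=⊥  new=−  stable
  step 3. node 2  ⊔preds=−  new=+  old=⊥  +wl: 
  step 4. node 3  ⊔preds=+  new=+  old=⊥  +wl: 1
  step 5. node 4  ⊔preds=+  new=+  old=⊥  +wl: 0
  step 6. node 5  ⊔preds=⊤  new=−  old=⊥  +wl: 4
  step 7. node 6  ⊔preds=⊤  new=⊤  old=⊥  +wl: 2
  step 8. node 1  ⊔preds=+  new=⊤  old=−  +wl: 5,6
  step 9. node 0  ⊔preds=⊤  new=⊤  old=+  +wl: 
  step 10. node 4  ⊔preds=⊤  new=⊤  old=+  +wl: 0
  step 11. node 2  ⊔preds=⊤  new=⊤  old=+  +wl: 3,4
  step 12. node 5  ⊔preds=⊤  new=−  stable
  step 13. node 6  ⊔preds=⊤  new=⊤  stable
  step 14. node 0  ⊔preds=⊤  new=⊤  stable
  step 15. node 3  ⊔preds=⊤  new=⊤  old=+  +wl: 1
  step 16. node 4  ⊔preds=⊤  new=⊤  stable
  step 17. node 1  ⊔preds=⊤  new=⊤  stable

Least fixpoint reached:
  node 0: ⊤
  node 1: ⊤
  node 2: ⊤
  node 3: ⊤
  node 4: ⊤
  node 5: −
  node 6: ⊤

−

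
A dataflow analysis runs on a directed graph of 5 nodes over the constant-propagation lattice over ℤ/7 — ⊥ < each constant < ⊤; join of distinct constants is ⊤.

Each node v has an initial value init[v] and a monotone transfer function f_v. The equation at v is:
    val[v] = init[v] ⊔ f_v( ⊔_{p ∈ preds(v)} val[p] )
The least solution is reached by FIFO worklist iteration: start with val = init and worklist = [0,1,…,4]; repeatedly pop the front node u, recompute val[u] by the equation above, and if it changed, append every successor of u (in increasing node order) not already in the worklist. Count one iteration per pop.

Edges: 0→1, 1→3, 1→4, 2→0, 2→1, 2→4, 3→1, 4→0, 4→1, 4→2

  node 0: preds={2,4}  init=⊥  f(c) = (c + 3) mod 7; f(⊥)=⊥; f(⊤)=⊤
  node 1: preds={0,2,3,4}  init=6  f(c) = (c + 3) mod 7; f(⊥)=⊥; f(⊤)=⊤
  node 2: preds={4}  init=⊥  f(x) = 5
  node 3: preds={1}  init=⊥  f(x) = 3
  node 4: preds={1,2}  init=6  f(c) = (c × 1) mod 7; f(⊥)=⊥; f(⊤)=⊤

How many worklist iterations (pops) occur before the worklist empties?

Trace (8 dequeues):
  [1] u=0 | in 6 | out 2 | prev ⊥ | push {}
  [2] u=1 | in ⊤ | out ⊤ | prev 6 | push {}
  [3] u=2 | in 6 | out 5 | prev ⊥ | push {0,1}
  [4] u=3 | in ⊤ | out 3 | prev ⊥ | push {}
  [5] u=4 | in ⊤ | out ⊤ | prev 6 | push {2}
  [6] u=0 | in ⊤ | out ⊤ | prev 2 | push {}
  [7] u=1 | in ⊤ | out ⊤ | ==
  [8] u=2 | in ⊤ | out 5 | ==

Converged values:
  [0] ⊤
  [1] ⊤
  [2] 5
  [3] 3
  [4] ⊤

8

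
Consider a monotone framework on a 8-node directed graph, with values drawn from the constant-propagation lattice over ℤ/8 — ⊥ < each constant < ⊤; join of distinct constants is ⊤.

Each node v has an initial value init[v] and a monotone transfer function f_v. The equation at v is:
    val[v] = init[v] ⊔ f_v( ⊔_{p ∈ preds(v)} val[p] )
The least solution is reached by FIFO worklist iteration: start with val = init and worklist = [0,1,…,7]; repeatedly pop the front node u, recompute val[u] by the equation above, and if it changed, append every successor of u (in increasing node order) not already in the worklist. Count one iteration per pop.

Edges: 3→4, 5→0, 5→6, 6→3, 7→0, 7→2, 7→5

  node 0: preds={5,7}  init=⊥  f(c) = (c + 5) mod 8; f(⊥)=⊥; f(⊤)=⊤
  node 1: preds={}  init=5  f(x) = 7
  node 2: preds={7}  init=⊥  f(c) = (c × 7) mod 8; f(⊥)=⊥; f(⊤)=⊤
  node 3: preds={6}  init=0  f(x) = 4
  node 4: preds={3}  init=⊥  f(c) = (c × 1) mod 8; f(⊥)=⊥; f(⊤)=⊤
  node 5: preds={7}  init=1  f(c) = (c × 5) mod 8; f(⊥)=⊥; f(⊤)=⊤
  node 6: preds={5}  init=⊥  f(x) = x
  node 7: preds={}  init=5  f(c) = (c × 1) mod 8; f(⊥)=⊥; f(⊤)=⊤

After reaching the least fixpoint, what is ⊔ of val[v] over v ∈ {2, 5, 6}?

⊤

Iteration log — 9 steps:
  step 1. node 0  ⊔preds=⊤  new=⊤  old=⊥  +wl: 
  step 2. node 1  ⊔preds=⊥  new=⊤  old=5  +wl: 
  step 3. node 2  ⊔preds=5  new=3  old=⊥  +wl: 
  step 4. node 3  ⊔preds=⊥  new=⊤  old=0  +wl: 
  step 5. node 4  ⊔preds=⊤  new=⊤  old=⊥  +wl: 
  step 6. node 5  ⊔preds=5  new=1  stable
  step 7. node 6  ⊔preds=1  new=1  old=⊥  +wl: 3
  step 8. node 7  ⊔preds=⊥  new=5  stable
  step 9. node 3  ⊔preds=1  new=⊤  stable

Least fixpoint reached:
  node 0: ⊤
  node 1: ⊤
  node 2: 3
  node 3: ⊤
  node 4: ⊤
  node 5: 1
  node 6: 1
  node 7: 5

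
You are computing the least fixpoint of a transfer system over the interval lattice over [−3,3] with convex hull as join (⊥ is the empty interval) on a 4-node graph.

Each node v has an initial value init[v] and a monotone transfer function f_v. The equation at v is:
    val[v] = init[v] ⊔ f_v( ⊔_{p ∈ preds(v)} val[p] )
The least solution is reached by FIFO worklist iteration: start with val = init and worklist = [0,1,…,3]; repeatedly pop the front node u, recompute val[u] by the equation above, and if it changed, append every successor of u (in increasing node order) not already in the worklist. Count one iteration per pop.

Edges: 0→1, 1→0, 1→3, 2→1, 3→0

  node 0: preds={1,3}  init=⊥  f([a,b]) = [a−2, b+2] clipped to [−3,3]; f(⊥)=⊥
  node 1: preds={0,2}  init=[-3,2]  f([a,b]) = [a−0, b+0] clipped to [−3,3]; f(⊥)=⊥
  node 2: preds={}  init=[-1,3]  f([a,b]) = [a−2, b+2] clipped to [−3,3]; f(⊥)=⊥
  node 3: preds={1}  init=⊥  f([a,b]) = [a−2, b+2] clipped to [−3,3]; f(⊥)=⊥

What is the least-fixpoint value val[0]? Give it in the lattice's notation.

[-3,3]

Worklist (5 pops):
  #1 pop 0: in=[-3,2] → [-3,3] (was ⊥); enqueue []
  #2 pop 1: in=[-3,3] → [-3,3] (was [-3,2]); enqueue [0]
  #3 pop 2: in=⊥ → [-1,3] (no change)
  #4 pop 3: in=[-3,3] → [-3,3] (was ⊥); enqueue []
  #5 pop 0: in=[-3,3] → [-3,3] (no change)

Fixpoint:
  val[0] = [-3,3]
  val[1] = [-3,3]
  val[2] = [-1,3]
  val[3] = [-3,3]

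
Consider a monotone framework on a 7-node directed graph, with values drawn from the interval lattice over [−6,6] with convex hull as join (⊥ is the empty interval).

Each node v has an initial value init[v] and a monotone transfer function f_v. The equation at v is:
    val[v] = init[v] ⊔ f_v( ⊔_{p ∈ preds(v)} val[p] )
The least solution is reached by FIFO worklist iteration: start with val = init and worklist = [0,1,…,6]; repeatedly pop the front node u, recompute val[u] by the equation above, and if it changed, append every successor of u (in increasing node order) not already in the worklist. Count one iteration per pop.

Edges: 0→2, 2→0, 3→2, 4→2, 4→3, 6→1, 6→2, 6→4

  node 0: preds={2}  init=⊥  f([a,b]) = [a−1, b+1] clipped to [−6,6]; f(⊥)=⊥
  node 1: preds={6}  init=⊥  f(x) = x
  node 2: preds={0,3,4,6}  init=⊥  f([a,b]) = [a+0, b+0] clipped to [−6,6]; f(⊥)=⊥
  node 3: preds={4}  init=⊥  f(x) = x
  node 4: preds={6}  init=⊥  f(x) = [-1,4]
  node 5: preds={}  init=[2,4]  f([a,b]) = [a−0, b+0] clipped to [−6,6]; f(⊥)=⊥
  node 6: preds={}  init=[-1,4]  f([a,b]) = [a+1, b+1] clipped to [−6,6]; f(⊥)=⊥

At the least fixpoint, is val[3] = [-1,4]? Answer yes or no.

Worklist (19 pops):
  #1 pop 0: in=⊥ → ⊥ (no change)
  #2 pop 1: in=[-1,4] → [-1,4] (was ⊥); enqueue []
  #3 pop 2: in=[-1,4] → [-1,4] (was ⊥); enqueue [0]
  #4 pop 3: in=⊥ → ⊥ (no change)
  #5 pop 4: in=[-1,4] → [-1,4] (was ⊥); enqueue [2,3]
  #6 pop 5: in=⊥ → [2,4] (no change)
  #7 pop 6: in=⊥ → [-1,4] (no change)
  #8 pop 0: in=[-1,4] → [-2,5] (was ⊥); enqueue []
  #9 pop 2: in=[-2,5] → [-2,5] (was [-1,4]); enqueue [0]
  #10 pop 3: in=[-1,4] → [-1,4] (was ⊥); enqueue [2]
  #11 pop 0: in=[-2,5] → [-3,6] (was [-2,5]); enqueue []
  #12 pop 2: in=[-3,6] → [-3,6] (was [-2,5]); enqueue [0]
  #13 pop 0: in=[-3,6] → [-4,6] (was [-3,6]); enqueue [2]
  #14 pop 2: in=[-4,6] → [-4,6] (was [-3,6]); enqueue [0]
  #15 pop 0: in=[-4,6] → [-5,6] (was [-4,6]); enqueue [2]
  #16 pop 2: in=[-5,6] → [-5,6] (was [-4,6]); enqueue [0]
  #17 pop 0: in=[-5,6] → [-6,6] (was [-5,6]); enqueue [2]
  #18 pop 2: in=[-6,6] → [-6,6] (was [-5,6]); enqueue [0]
  #19 pop 0: in=[-6,6] → [-6,6] (no change)

Fixpoint:
  val[0] = [-6,6]
  val[1] = [-1,4]
  val[2] = [-6,6]
  val[3] = [-1,4]
  val[4] = [-1,4]
  val[5] = [2,4]
  val[6] = [-1,4]

yes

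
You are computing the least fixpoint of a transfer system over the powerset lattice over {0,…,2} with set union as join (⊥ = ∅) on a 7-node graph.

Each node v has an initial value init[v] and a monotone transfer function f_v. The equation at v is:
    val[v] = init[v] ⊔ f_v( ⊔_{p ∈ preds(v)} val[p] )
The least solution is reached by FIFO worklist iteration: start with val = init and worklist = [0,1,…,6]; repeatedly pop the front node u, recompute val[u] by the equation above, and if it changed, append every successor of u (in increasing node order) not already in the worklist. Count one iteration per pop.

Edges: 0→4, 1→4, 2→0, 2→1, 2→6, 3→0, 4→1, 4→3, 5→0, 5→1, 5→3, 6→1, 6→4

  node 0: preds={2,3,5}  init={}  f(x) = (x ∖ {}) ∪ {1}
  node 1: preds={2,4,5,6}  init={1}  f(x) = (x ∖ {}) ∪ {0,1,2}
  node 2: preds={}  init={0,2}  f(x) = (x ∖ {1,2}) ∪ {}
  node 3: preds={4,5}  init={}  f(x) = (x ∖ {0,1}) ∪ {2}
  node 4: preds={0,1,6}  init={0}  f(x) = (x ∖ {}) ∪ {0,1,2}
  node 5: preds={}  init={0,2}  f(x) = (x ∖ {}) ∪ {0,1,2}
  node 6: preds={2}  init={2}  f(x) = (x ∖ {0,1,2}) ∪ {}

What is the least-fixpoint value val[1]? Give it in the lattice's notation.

{0,1,2}

Iteration log — 10 steps:
  step 1. node 0  ⊔preds={0,2}  new={0,1,2}  old={}  +wl: 
  step 2. node 1  ⊔preds={0,2}  new={0,1,2}  old={1}  +wl: 
  step 3. node 2  ⊔preds={}  new={0,2}  stable
  step 4. node 3  ⊔preds={0,2}  new={2}  old={}  +wl: 0
  step 5. node 4  ⊔preds={0,1,2}  new={0,1,2}  old={0}  +wl: 1,3
  step 6. node 5  ⊔preds={}  new={0,1,2}  old={0,2}  +wl: 
  step 7. node 6  ⊔preds={0,2}  new={2}  stable
  step 8. node 0  ⊔preds={0,1,2}  new={0,1,2}  stable
  step 9. node 1  ⊔preds={0,1,2}  new={0,1,2}  stable
  step 10. node 3  ⊔preds={0,1,2}  new={2}  stable

Least fixpoint reached:
  node 0: {0,1,2}
  node 1: {0,1,2}
  node 2: {0,2}
  node 3: {2}
  node 4: {0,1,2}
  node 5: {0,1,2}
  node 6: {2}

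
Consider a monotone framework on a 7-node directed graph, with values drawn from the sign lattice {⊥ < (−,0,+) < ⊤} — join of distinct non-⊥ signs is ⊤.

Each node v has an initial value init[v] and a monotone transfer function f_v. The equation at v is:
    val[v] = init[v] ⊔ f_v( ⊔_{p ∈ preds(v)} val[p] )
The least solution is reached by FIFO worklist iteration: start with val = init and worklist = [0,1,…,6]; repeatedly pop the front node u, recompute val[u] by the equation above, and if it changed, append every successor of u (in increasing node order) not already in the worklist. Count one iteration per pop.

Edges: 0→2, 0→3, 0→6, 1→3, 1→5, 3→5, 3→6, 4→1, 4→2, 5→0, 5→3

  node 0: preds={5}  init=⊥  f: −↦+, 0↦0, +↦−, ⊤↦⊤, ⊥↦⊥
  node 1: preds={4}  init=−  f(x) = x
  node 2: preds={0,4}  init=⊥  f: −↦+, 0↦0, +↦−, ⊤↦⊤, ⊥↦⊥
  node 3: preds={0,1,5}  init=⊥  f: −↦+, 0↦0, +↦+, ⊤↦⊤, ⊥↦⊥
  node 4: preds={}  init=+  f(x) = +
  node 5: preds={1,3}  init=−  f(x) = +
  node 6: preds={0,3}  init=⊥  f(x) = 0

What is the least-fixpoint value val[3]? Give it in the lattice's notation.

Worklist (11 pops):
  #1 pop 0: in=− → + (was ⊥); enqueue []
  #2 pop 1: in=+ → ⊤ (was −); enqueue []
  #3 pop 2: in=+ → − (was ⊥); enqueue []
  #4 pop 3: in=⊤ → ⊤ (was ⊥); enqueue []
  #5 pop 4: in=⊥ → + (no change)
  #6 pop 5: in=⊤ → ⊤ (was −); enqueue [0,3]
  #7 pop 6: in=⊤ → 0 (was ⊥); enqueue []
  #8 pop 0: in=⊤ → ⊤ (was +); enqueue [2,6]
  #9 pop 3: in=⊤ → ⊤ (no change)
  #10 pop 2: in=⊤ → ⊤ (was −); enqueue []
  #11 pop 6: in=⊤ → 0 (no change)

Fixpoint:
  val[0] = ⊤
  val[1] = ⊤
  val[2] = ⊤
  val[3] = ⊤
  val[4] = +
  val[5] = ⊤
  val[6] = 0

⊤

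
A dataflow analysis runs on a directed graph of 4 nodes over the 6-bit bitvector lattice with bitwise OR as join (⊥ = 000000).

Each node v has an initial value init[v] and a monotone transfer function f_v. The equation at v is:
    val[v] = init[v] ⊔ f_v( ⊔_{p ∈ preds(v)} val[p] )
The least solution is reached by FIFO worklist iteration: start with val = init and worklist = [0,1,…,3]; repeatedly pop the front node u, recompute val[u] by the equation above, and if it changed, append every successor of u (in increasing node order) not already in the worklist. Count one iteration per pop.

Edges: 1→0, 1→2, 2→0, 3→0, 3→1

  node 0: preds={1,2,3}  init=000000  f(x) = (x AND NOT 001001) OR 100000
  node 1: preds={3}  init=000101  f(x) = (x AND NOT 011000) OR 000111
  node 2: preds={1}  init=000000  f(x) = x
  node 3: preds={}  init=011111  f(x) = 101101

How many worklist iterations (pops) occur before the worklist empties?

9

Iteration log — 9 steps:
  step 1. node 0  ⊔preds=011111  new=110110  old=000000  +wl: 
  step 2. node 1  ⊔preds=011111  new=000111  old=000101  +wl: 0
  step 3. node 2  ⊔preds=000111  new=000111  old=000000  +wl: 
  step 4. node 3  ⊔preds=000000  new=111111  old=011111  +wl: 1
  step 5. node 0  ⊔preds=111111  new=110110  stable
  step 6. node 1  ⊔preds=111111  new=100111  old=000111  +wl: 0,2
  step 7. node 0  ⊔preds=111111  new=110110  stable
  step 8. node 2  ⊔preds=100111  new=100111  old=000111  +wl: 0
  step 9. node 0  ⊔preds=111111  new=110110  stable

Least fixpoint reached:
  node 0: 110110
  node 1: 100111
  node 2: 100111
  node 3: 111111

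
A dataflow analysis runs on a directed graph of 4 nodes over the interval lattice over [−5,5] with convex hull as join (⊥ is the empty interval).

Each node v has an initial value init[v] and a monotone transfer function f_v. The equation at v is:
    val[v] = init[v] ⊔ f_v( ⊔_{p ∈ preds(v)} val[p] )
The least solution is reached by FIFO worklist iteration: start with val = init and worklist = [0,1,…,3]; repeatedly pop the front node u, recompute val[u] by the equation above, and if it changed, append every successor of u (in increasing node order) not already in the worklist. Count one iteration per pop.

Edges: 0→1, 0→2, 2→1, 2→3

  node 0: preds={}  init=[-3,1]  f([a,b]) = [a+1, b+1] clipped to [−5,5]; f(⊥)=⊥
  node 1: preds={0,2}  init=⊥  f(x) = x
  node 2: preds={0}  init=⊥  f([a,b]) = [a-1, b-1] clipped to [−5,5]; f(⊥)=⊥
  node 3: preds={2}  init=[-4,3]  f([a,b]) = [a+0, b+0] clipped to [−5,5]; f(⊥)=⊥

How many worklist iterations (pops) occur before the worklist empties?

5

Iteration log — 5 steps:
  step 1. node 0  ⊔preds=⊥  new=[-3,1]  stable
  step 2. node 1  ⊔preds=[-3,1]  new=[-3,1]  old=⊥  +wl: 
  step 3. node 2  ⊔preds=[-3,1]  new=[-4,0]  old=⊥  +wl: 1
  step 4. node 3  ⊔preds=[-4,0]  new=[-4,3]  stable
  step 5. node 1  ⊔preds=[-4,1]  new=[-4,1]  old=[-3,1]  +wl: 

Least fixpoint reached:
  node 0: [-3,1]
  node 1: [-4,1]
  node 2: [-4,0]
  node 3: [-4,3]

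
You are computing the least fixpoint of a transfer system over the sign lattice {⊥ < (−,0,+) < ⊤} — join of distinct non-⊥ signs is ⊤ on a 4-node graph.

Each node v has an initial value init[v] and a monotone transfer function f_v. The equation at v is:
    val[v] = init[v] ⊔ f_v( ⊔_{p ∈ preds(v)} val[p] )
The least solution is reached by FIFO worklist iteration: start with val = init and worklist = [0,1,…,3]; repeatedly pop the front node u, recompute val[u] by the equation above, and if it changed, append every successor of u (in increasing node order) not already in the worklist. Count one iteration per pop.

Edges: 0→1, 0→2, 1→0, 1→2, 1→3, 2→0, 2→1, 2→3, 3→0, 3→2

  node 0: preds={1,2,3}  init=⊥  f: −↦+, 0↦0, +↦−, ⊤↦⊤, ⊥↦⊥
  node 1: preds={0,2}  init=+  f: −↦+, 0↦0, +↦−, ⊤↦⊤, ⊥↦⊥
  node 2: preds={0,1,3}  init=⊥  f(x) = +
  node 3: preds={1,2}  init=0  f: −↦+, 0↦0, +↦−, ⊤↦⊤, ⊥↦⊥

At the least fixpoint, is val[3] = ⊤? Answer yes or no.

Iteration log — 7 steps:
  step 1. node 0  ⊔preds=⊤  new=⊤  old=⊥  +wl: 
  step 2. node 1  ⊔preds=⊤  new=⊤  old=+  +wl: 0
  step 3. node 2  ⊔preds=⊤  new=+  old=⊥  +wl: 1
  step 4. node 3  ⊔preds=⊤  new=⊤  old=0  +wl: 2
  step 5. node 0  ⊔preds=⊤  new=⊤  stable
  step 6. node 1  ⊔preds=⊤  new=⊤  stable
  step 7. node 2  ⊔preds=⊤  new=+  stable

Least fixpoint reached:
  node 0: ⊤
  node 1: ⊤
  node 2: +
  node 3: ⊤

yes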